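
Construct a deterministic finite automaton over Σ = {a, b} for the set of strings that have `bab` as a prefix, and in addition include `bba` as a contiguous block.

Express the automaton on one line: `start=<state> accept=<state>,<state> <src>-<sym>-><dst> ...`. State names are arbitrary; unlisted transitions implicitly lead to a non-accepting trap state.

start=S0 accept=S7 S0-a->S1 S0-b->S2 S1-a->S1 S1-b->S1 S2-a->S3 S2-b->S1 S3-a->S1 S3-b->S4 S4-a->S5 S4-b->S6 S5-a->S5 S5-b->S4 S6-a->S7 S6-b->S6 S7-a->S7 S7-b->S7

Run two small machines in parallel and take their product. The first has 5 states tracking whether the input so far still matches the prefix `bab`; the second has 4 states tracking whether and how much of `bba` has been seen. A product state is a pair (one from each), accepting exactly when both do. Minimizing collapses redundant product states.
        a   b  
>  S0   S1  S2 
   S1   S1  S1 
   S2   S3  S1 
   S3   S1  S4 
   S4   S5  S6 
   S5   S5  S4 
   S6   S7  S6 
 * S7   S7  S7 
(> = start, * = accepting)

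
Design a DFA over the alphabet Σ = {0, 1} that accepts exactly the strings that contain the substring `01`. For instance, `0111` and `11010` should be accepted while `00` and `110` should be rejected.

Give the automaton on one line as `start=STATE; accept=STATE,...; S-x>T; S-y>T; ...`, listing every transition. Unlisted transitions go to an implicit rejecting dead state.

States A..B record the length of the longest prefix of `01` that matches the current input suffix. Reaching C means `01` has been seen, and we stay there forever. Accept from C.
3 states suffice.
       0  1 
>  A   B  A 
   B   B  C 
 * C   C  C 
(> = start, * = accepting)

start=A; accept=C; A-0>B; A-1>A; B-0>B; B-1>C; C-0>C; C-1>C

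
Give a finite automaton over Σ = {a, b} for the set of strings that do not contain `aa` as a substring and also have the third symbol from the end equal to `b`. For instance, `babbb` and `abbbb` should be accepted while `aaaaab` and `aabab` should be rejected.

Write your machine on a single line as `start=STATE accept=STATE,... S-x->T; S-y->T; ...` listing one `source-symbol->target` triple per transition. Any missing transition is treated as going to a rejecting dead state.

Build one automaton per condition and run them in lockstep. One (3 states) tracks partial matches of the forbidden pattern `aa`; the other (15 states) tracks the last 3 symbols read. Each combined state is a pair, one component from each; accept when both components accept.
A 20-state machine:
          a    b  
>  s0     s1   s2 
   s1     s3   s4 
   s2     s5   s6 
   s3     s7   s8 
   s4     s9  s10 
   s5    s11  s12 
   s6    s13  s14 
   s7     s7   s8 
   s8    s15  s16 
   s9    s11  s12 
   s10   s13  s14 
   s11    s7   s8 
 * s12    s9  s10 
 * s13   s11  s12 
 * s14   s13  s14 
   s15   s11  s17 
   s16   s18  s19 
   s17   s15  s16 
   s18   s11  s17 
   s19   s18  s19 
(> = start, * = accepting)

start=s0; accept=s12,s13,s14; s0-a->s1; s0-b->s2; s1-a->s3; s1-b->s4; s2-a->s5; s2-b->s6; s3-a->s7; s3-b->s8; s4-a->s9; s4-b->s10; s5-a->s11; s5-b->s12; s6-a->s13; s6-b->s14; s7-a->s7; s7-b->s8; s8-a->s15; s8-b->s16; s9-a->s11; s9-b->s12; s10-a->s13; s10-b->s14; s11-a->s7; s11-b->s8; s12-a->s9; s12-b->s10; s13-a->s11; s13-b->s12; s14-a->s13; s14-b->s14; s15-a->s11; s15-b->s17; s16-a->s18; s16-b->s19; s17-a->s15; s17-b->s16; s18-a->s11; s18-b->s17; s19-a->s18; s19-b->s19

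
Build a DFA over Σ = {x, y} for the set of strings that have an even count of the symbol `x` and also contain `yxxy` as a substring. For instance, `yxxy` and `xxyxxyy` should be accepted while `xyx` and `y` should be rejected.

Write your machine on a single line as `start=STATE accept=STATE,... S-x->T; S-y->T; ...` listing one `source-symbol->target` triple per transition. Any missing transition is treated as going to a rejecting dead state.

Run two small machines in parallel and take their product. One (2 states) tracks the count of `x`s modulo 2; the other (5 states) tracks whether and how much of `yxxy` has been seen. Each combined state is a pair, one component from each; accept when both components accept.
With 10 states:
        x   y  
>  q0   q1  q2 
   q1   q0  q3 
   q2   q4  q2 
   q3   q5  q3 
   q4   q6  q3 
   q5   q7  q2 
   q6   q1  q8 
   q7   q0  q9 
 * q8   q9  q8 
   q9   q8  q9 
(> = start, * = accepting)

start=q0; accept=q8; q0-x->q1; q0-y->q2; q1-x->q0; q1-y->q3; q2-x->q4; q2-y->q2; q3-x->q5; q3-y->q3; q4-x->q6; q4-y->q3; q5-x->q7; q5-y->q2; q6-x->q1; q6-y->q8; q7-x->q0; q7-y->q9; q8-x->q9; q8-y->q8; q9-x->q8; q9-y->q9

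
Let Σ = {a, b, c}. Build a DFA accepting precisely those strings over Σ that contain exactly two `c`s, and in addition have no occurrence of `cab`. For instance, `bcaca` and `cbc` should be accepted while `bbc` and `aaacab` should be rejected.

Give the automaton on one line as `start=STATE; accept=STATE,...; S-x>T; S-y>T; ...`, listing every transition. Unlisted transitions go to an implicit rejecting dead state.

start=s0; accept=s4,s6,s7; s0-a>s0; s0-b>s0; s0-c>s1; s1-a>s2; s1-b>s3; s1-c>s4; s2-a>s3; s2-b>s5; s2-c>s4; s3-a>s3; s3-b>s3; s3-c>s4; s4-a>s6; s4-b>s7; s4-c>s5; s5-a>s5; s5-b>s5; s5-c>s5; s6-a>s7; s6-b>s5; s6-c>s5; s7-a>s7; s7-b>s7; s7-c>s5

Build one automaton per condition and run them in lockstep. The first has 4 states tracking the count of `c`s, saturating at 3; the second has 4 states tracking partial matches of the forbidden pattern `cab`. A product state is a pair (one from each), accepting exactly when both do. Minimizing collapses redundant product states.
        a   b   c  
>  s0   s0  s0  s1 
   s1   s2  s3  s4 
   s2   s3  s5  s4 
   s3   s3  s3  s4 
 * s4   s6  s7  s5 
   s5   s5  s5  s5 
 * s6   s7  s5  s5 
 * s7   s7  s7  s5 
(> = start, * = accepting)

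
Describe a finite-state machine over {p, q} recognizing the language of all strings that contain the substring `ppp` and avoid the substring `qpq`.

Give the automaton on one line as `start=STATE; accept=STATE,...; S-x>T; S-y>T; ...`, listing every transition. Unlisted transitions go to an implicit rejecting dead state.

start=s0; accept=s5,s7,s9; s0-p>s1; s0-q>s2; s1-p>s3; s1-q>s2; s2-p>s4; s2-q>s2; s3-p>s5; s3-q>s2; s4-p>s3; s4-q>s6; s5-p>s5; s5-q>s7; s6-p>s8; s6-q>s6; s7-p>s9; s7-q>s7; s8-p>s10; s8-q>s6; s9-p>s5; s9-q>s11; s10-p>s11; s10-q>s6; s11-p>s11; s11-q>s11

Handle the two conditions separately and then intersect. One (4 states) tracks whether and how much of `ppp` has been seen; the other (4 states) tracks partial matches of the forbidden pattern `qpq`. Each combined state is a pair, one component from each; accept when both components accept.
With 12 states:
          p    q  
>  s0     s1   s2 
   s1     s3   s2 
   s2     s4   s2 
   s3     s5   s2 
   s4     s3   s6 
 * s5     s5   s7 
   s6     s8   s6 
 * s7     s9   s7 
   s8    s10   s6 
 * s9     s5  s11 
   s10   s11   s6 
   s11   s11  s11 
(> = start, * = accepting)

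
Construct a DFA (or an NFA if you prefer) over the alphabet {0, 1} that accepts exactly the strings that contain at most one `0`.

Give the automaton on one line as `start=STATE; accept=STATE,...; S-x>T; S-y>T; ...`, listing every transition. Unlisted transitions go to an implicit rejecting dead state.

start=s0; accept=s0,s1; s0-0>s1; s0-1>s0; s1-0>s2; s1-1>s1; s2-0>s2; s2-1>s2

Only the number of `0`s matters, and only up to 2. Make a chain s0 → s1 → s2 advanced by each `0` (with s2 absorbing); every other symbol self-loops. The accepting set is {s0, s1}.
With 3 states:
        0   1  
>* s0   s1  s0 
 * s1   s2  s1 
   s2   s2  s2 
(> = start, * = accepting)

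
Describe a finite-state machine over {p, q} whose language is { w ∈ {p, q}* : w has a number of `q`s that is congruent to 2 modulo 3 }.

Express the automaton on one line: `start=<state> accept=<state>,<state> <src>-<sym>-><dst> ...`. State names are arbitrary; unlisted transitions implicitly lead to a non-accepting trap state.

The only thing that matters is how many `q`s have appeared, reduced mod 3. Use one state per residue: s0 for 0, …, s2 for 2. Reading `q` moves to the next residue; anything else stays put. s2 is accepting.
3 states suffice.
        p   q  
>  s0   s0  s1 
   s1   s1  s2 
 * s2   s2  s0 
(> = start, * = accepting)

start=s0 accept=s2 s0-p->s0 s0-q->s1 s1-p->s1 s1-q->s2 s2-p->s2 s2-q->s0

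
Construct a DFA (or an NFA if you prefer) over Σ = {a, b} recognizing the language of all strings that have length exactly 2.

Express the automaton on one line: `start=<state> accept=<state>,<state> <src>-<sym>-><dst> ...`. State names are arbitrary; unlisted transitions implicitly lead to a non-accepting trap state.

Count input length up to 3: every symbol moves from S0 toward S3, which means 'more than 2' and absorbs. Accept from {S2}.
4 states suffice.
        a   b  
>  S0   S1  S1 
   S1   S2  S2 
 * S2   S3  S3 
   S3   S3  S3 
(> = start, * = accepting)

start=S0 accept=S2 S0-a->S1 S0-b->S1 S1-a->S2 S1-b->S2 S2-a->S3 S2-b->S3 S3-a->S3 S3-b->S3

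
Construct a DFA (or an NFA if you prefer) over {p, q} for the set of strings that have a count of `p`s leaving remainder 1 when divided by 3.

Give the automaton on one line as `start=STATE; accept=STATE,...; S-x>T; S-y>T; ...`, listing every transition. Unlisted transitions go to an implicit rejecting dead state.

start=S0; accept=S1; S0-p>S1; S0-q>S0; S1-p>S2; S1-q>S1; S2-p>S0; S2-q>S2

The only thing that matters is how many `p`s have appeared, reduced mod 3. Use one state per residue: S0 for 0, …, S2 for 2. Reading `p` moves to the next residue; anything else stays put. S1 is accepting.
With 3 states:
        p   q  
>  S0   S1  S0 
 * S1   S2  S1 
   S2   S0  S2 
(> = start, * = accepting)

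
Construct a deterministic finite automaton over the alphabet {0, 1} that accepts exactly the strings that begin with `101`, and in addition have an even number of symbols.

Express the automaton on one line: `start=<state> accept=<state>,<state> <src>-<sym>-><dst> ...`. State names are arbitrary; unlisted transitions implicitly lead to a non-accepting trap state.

Build one automaton per condition and run them in lockstep. The first has 5 states tracking whether the input so far still matches the prefix `101`; the second has 2 states tracking the input length modulo 2. A product state is a pair (one from each), accepting exactly when both do. After merging equivalent states the machine shrinks.
With 6 states:
        0   1  
>  s0   s1  s2 
   s1   s1  s1 
   s2   s3  s1 
   s3   s1  s4 
   s4   s5  s5 
 * s5   s4  s4 
(> = start, * = accepting)

start=s0 accept=s5 s0-0->s1 s0-1->s2 s1-0->s1 s1-1->s1 s2-0->s3 s2-1->s1 s3-0->s1 s3-1->s4 s4-0->s5 s4-1->s5 s5-0->s4 s5-1->s4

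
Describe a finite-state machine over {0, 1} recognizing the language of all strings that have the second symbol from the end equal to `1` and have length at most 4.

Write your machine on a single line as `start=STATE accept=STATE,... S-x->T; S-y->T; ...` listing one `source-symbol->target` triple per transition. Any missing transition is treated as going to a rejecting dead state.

Run two small machines in parallel and take their product. The first has 7 states tracking the last 2 symbols read; the second has 6 states tracking the input length, saturating at 5. A product state is a pair (one from each), accepting exactly when both do. Minimizing collapses redundant product states.
          0    1  
>  s0     s1   s2 
   s1     s3   s4 
   s2     s5   s6 
   s3     s7   s8 
   s4     s9  s10 
 * s5     s7   s8 
 * s6     s9  s10 
   s7     s7   s7 
   s8     s9   s9 
 * s9     s7   s7 
 * s10    s9   s9 
(> = start, * = accepting)

start=s0; accept=s5,s6,s9,s10; s0-0->s1; s0-1->s2; s1-0->s3; s1-1->s4; s2-0->s5; s2-1->s6; s3-0->s7; s3-1->s8; s4-0->s9; s4-1->s10; s5-0->s7; s5-1->s8; s6-0->s9; s6-1->s10; s7-0->s7; s7-1->s7; s8-0->s9; s8-1->s9; s9-0->s7; s9-1->s7; s10-0->s9; s10-1->s9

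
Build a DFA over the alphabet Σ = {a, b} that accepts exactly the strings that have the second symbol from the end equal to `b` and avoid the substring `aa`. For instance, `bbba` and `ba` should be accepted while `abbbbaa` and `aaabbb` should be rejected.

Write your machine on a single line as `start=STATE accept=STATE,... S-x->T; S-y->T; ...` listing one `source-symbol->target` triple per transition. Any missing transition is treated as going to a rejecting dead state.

Handle the two conditions separately and then intersect. The first has 7 states tracking the last 2 symbols read; the second has 3 states tracking partial matches of the forbidden pattern `aa`. A product state is a pair (one from each), accepting exactly when both do. After merging equivalent states the machine shrinks.
        a   b  
>  S0   S1  S2 
   S1   S3  S2 
   S2   S4  S5 
   S3   S3  S3 
 * S4   S3  S2 
 * S5   S4  S5 
(> = start, * = accepting)

start=S0; accept=S4,S5; S0-a->S1; S0-b->S2; S1-a->S3; S1-b->S2; S2-a->S4; S2-b->S5; S3-a->S3; S3-b->S3; S4-a->S3; S4-b->S2; S5-a->S4; S5-b->S5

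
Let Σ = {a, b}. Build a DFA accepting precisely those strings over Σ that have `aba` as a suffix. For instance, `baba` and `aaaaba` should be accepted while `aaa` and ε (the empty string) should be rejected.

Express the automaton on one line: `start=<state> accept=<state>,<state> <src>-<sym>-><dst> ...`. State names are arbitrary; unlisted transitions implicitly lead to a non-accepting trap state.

Remember how much of `aba` the current input suffix matches. State S0 means no match yet; S1 means the last symbol is `a`; S2 means the last 2 symbols are `ab`; S3 means the last 3 symbols are `aba`. Only S3 accepts. On a mismatch, fall back to the longest proper suffix that is still a prefix of `aba`.
        a   b  
>  S0   S1  S0 
   S1   S1  S2 
   S2   S3  S0 
 * S3   S1  S2 
(> = start, * = accepting)

start=S0 accept=S3 S0-a->S1 S0-b->S0 S1-a->S1 S1-b->S2 S2-a->S3 S2-b->S0 S3-a->S1 S3-b->S2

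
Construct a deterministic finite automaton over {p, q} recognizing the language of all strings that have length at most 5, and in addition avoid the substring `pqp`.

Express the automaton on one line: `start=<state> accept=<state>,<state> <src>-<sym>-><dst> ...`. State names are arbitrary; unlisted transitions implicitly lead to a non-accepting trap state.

Run two small machines in parallel and take their product. One (7 states) tracks the input length, saturating at 6; the other (4 states) tracks partial matches of the forbidden pattern `pqp`. Each combined state is a pair, one component from each; accept when both components accept. Minimizing collapses redundant product states.
          p    q  
>* S0     S1   S2 
 * S1     S3   S4 
 * S2     S3   S5 
 * S3     S6   S7 
 * S4     S8   S9 
 * S5     S6   S9 
 * S6    S10  S11 
 * S7     S8  S10 
   S8     S8   S8 
 * S9    S10  S10 
 * S10   S12  S12 
 * S11    S8  S12 
 * S12    S8   S8 
(> = start, * = accepting)

start=S0 accept=S0,S1,S2,S3,S4,S5,S6,S7,S9,S10,S11,S12 S0-p->S1 S0-q->S2 S1-p->S3 S1-q->S4 S2-p->S3 S2-q->S5 S3-p->S6 S3-q->S7 S4-p->S8 S4-q->S9 S5-p->S6 S5-q->S9 S6-p->S10 S6-q->S11 S7-p->S8 S7-q->S10 S8-p->S8 S8-q->S8 S9-p->S10 S9-q->S10 S10-p->S12 S10-q->S12 S11-p->S8 S11-q->S12 S12-p->S8 S12-q->S8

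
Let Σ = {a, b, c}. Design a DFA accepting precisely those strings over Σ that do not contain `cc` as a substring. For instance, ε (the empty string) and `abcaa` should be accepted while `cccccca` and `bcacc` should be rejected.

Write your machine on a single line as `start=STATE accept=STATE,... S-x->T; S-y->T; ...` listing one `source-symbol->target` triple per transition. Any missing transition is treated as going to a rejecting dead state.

Track partial matches of the forbidden pattern `cc`. State S2 is a dead state reached once `cc` has occurred; every other state accepts. S0 means no part of `cc` is currently matched.
A 3-state machine:
        a   b   c  
>* S0   S0  S0  S1 
 * S1   S0  S0  S2 
   S2   S2  S2  S2 
(> = start, * = accepting)

start=S0; accept=S0,S1; S0-a->S0; S0-b->S0; S0-c->S1; S1-a->S0; S1-b->S0; S1-c->S2; S2-a->S2; S2-b->S2; S2-c->S2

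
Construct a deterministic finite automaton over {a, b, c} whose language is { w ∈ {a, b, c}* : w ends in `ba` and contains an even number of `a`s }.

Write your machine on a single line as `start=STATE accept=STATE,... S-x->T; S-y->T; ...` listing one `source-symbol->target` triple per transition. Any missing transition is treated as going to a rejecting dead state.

start=S0; accept=S5; S0-a->S1; S0-b->S2; S0-c->S0; S1-a->S0; S1-b->S3; S1-c->S1; S2-a->S4; S2-b->S2; S2-c->S0; S3-a->S5; S3-b->S3; S3-c->S1; S4-a->S0; S4-b->S3; S4-c->S1; S5-a->S1; S5-b->S2; S5-c->S0

Run two small machines in parallel and take their product. One (3 states) tracks how much of the suffix `ba` has currently been matched; the other (2 states) tracks the count of `a`s modulo 2. Each combined state is a pair, one component from each; accept when both components accept.
        a   b   c  
>  S0   S1  S2  S0 
   S1   S0  S3  S1 
   S2   S4  S2  S0 
   S3   S5  S3  S1 
   S4   S0  S3  S1 
 * S5   S1  S2  S0 
(> = start, * = accepting)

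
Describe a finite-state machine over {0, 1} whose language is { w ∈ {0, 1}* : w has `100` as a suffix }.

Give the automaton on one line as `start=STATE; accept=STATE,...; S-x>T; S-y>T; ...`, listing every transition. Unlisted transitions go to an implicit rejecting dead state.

Let each state record the length of the longest suffix of the input read so far that is also a prefix of `100`. S1 means the last symbol is `1`; S2 means the last 2 symbols are `10`; S3 means the last 3 symbols are `100`. Accept only at S3, where the string currently ends in `100`.
        0   1  
>  S0   S0  S1 
   S1   S2  S1 
   S2   S3  S1 
 * S3   S0  S1 
(> = start, * = accepting)

start=S0; accept=S3; S0-0>S0; S0-1>S1; S1-0>S2; S1-1>S1; S2-0>S3; S2-1>S1; S3-0>S0; S3-1>S1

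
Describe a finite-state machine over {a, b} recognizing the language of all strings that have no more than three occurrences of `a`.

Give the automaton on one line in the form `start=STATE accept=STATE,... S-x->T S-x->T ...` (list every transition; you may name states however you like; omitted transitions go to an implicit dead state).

start=s0 accept=s0,s1,s2,s3 s0-a->s1 s0-b->s0 s1-a->s2 s1-b->s1 s2-a->s3 s2-b->s2 s3-a->s4 s3-b->s3 s4-a->s4 s4-b->s4

Only the number of `a`s matters, and only up to 4. Make a chain s0 → s1 → s2 → s3 → s4 advanced by each `a` (with s4 absorbing); every other symbol self-loops. The accepting set is {s0, s1, s2, s3}.
5 states suffice.
        a   b  
>* s0   s1  s0 
 * s1   s2  s1 
 * s2   s3  s2 
 * s3   s4  s3 
   s4   s4  s4 
(> = start, * = accepting)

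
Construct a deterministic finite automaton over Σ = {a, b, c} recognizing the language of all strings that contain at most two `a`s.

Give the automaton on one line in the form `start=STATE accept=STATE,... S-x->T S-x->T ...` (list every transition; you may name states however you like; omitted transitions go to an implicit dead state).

Only the number of `a`s matters, and only up to 3. Make a chain s0 → s1 → s2 → s3 advanced by each `a` (with s3 absorbing); every other symbol self-loops. The accepting set is {s0, s1, s2}.
        a   b   c  
>* s0   s1  s0  s0 
 * s1   s2  s1  s1 
 * s2   s3  s2  s2 
   s3   s3  s3  s3 
(> = start, * = accepting)

start=s0 accept=s0,s1,s2 s0-a->s1 s0-b->s0 s0-c->s0 s1-a->s2 s1-b->s1 s1-c->s1 s2-a->s3 s2-b->s2 s2-c->s2 s3-a->s3 s3-b->s3 s3-c->s3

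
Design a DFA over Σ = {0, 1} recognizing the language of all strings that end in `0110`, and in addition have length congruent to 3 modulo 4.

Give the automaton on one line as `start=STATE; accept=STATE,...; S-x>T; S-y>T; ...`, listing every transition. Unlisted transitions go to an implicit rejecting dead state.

start=A; accept=H; A-0>B; A-1>B; B-0>C; B-1>C; C-0>D; C-1>D; D-0>E; D-1>A; E-0>B; E-1>F; F-0>C; F-1>G; G-0>H; G-1>D; H-0>E; H-1>A

Run two small machines in parallel and take their product. One (5 states) tracks how much of the suffix `0110` has currently been matched; the other (4 states) tracks the input length modulo 4. Each combined state is a pair, one component from each; accept when both components accept. After merging equivalent states the machine shrinks.
With 8 states:
       0  1 
>  A   B  B 
   B   C  C 
   C   D  D 
   D   E  A 
   E   B  F 
   F   C  G 
   G   H  D 
 * H   E  A 
(> = start, * = accepting)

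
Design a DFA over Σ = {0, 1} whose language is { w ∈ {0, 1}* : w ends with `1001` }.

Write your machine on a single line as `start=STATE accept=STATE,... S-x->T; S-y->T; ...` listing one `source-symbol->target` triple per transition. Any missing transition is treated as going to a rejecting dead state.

start=s0; accept=s4; s0-0->s0; s0-1->s1; s1-0->s2; s1-1->s1; s2-0->s3; s2-1->s1; s3-0->s0; s3-1->s4; s4-0->s2; s4-1->s1

Let each state record the length of the longest suffix of the input read so far that is also a prefix of `1001`. s1 means the last symbol is `1`; s2 means the last 2 symbols are `10`; s3 means the last 3 symbols are `100`; s4 means the last 4 symbols are `1001`. Accept only at s4, where the string currently ends in `1001`.
A 5-state machine:
        0   1  
>  s0   s0  s1 
   s1   s2  s1 
   s2   s3  s1 
   s3   s0  s4 
 * s4   s2  s1 
(> = start, * = accepting)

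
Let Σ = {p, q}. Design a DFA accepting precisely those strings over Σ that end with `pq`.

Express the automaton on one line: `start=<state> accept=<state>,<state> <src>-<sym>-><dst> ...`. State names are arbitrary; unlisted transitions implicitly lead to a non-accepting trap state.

Remember how much of `pq` the current input suffix matches. State S0 means no match yet; S1 means the last symbol is `p`; S2 means the last 2 symbols are `pq`. Only S2 accepts. On a mismatch, fall back to the longest proper suffix that is still a prefix of `pq`.
        p   q  
>  S0   S1  S0 
   S1   S1  S2 
 * S2   S1  S0 
(> = start, * = accepting)

start=S0 accept=S2 S0-p->S1 S0-q->S0 S1-p->S1 S1-q->S2 S2-p->S1 S2-q->S0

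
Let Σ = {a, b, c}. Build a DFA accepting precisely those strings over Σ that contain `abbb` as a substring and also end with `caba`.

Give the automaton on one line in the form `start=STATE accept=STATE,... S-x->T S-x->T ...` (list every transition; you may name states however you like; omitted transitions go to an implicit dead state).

Build one automaton per condition and run them in lockstep. The first has 5 states tracking whether and how much of `abbb` has been seen; the second has 5 states tracking how much of the suffix `caba` has currently been matched. A product state is a pair (one from each), accepting exactly when both do.
A 13-state machine:
          a    b    c  
>  s0     s1   s0   s2 
   s1     s1   s3   s2 
   s2     s4   s0   s2 
   s3     s1   s5   s2 
   s4     s1   s6   s2 
   s5     s1   s7   s2 
   s6     s8   s5   s2 
   s7     s7   s7   s9 
   s8     s1   s3   s2 
   s9    s10   s7   s9 
   s10    s7  s11   s9 
   s11   s12   s7   s9 
 * s12    s7   s7   s9 
(> = start, * = accepting)

start=s0 accept=s12 s0-a->s1 s0-b->s0 s0-c->s2 s1-a->s1 s1-b->s3 s1-c->s2 s2-a->s4 s2-b->s0 s2-c->s2 s3-a->s1 s3-b->s5 s3-c->s2 s4-a->s1 s4-b->s6 s4-c->s2 s5-a->s1 s5-b->s7 s5-c->s2 s6-a->s8 s6-b->s5 s6-c->s2 s7-a->s7 s7-b->s7 s7-c->s9 s8-a->s1 s8-b->s3 s8-c->s2 s9-a->s10 s9-b->s7 s9-c->s9 s10-a->s7 s10-b->s11 s10-c->s9 s11-a->s12 s11-b->s7 s11-c->s9 s12-a->s7 s12-b->s7 s12-c->s9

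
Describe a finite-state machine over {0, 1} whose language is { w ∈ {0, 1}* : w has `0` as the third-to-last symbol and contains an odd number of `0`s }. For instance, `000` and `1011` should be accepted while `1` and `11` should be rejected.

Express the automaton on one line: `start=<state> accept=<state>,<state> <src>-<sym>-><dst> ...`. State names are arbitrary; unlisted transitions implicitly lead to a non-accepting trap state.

Build one automaton per condition and run them in lockstep. The first has 15 states tracking the last 3 symbols read; the second has 2 states tracking the count of `0`s modulo 2. A product state is a pair (one from each), accepting exactly when both do.
With 23 states:
          0    1  
>  S0     S1   S2 
   S1     S3   S4 
   S2     S5   S6 
   S3     S7   S8 
   S4     S9  S10 
   S5    S11  S12 
   S6    S13  S14 
 * S7    S15  S16 
   S8    S17  S18 
   S9    S19  S20 
 * S10   S21  S22 
   S11    S7   S8 
   S12    S9  S10 
   S13   S11  S12 
   S14   S13  S14 
   S15    S7   S8 
 * S16    S9  S10 
 * S17   S11  S12 
   S18   S13  S14 
   S19   S15  S16 
   S20   S17  S18 
   S21   S19  S20 
   S22   S21  S22 
(> = start, * = accepting)

start=S0 accept=S7,S10,S16,S17 S0-0->S1 S0-1->S2 S1-0->S3 S1-1->S4 S2-0->S5 S2-1->S6 S3-0->S7 S3-1->S8 S4-0->S9 S4-1->S10 S5-0->S11 S5-1->S12 S6-0->S13 S6-1->S14 S7-0->S15 S7-1->S16 S8-0->S17 S8-1->S18 S9-0->S19 S9-1->S20 S10-0->S21 S10-1->S22 S11-0->S7 S11-1->S8 S12-0->S9 S12-1->S10 S13-0->S11 S13-1->S12 S14-0->S13 S14-1->S14 S15-0->S7 S15-1->S8 S16-0->S9 S16-1->S10 S17-0->S11 S17-1->S12 S18-0->S13 S18-1->S14 S19-0->S15 S19-1->S16 S20-0->S17 S20-1->S18 S21-0->S19 S21-1->S20 S22-0->S21 S22-1->S22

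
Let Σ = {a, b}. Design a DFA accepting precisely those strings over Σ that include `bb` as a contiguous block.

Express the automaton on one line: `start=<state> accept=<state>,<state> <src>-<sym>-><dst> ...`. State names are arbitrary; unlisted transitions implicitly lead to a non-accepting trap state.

start=q0 accept=q2 q0-a->q0 q0-b->q1 q1-a->q0 q1-b->q2 q2-a->q2 q2-b->q2

States q0..q1 record the length of the longest prefix of `bb` that matches the current input suffix. Reaching q2 means `bb` has been seen, and we stay there forever. Accept from q2.
3 states suffice.
        a   b  
>  q0   q0  q1 
   q1   q0  q2 
 * q2   q2  q2 
(> = start, * = accepting)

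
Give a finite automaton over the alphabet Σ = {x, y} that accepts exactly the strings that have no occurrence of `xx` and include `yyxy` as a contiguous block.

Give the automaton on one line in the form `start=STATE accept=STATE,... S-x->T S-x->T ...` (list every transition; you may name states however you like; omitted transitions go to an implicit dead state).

start=q0 accept=q8,q10 q0-x->q1 q0-y->q2 q1-x->q3 q1-y->q2 q2-x->q1 q2-y->q4 q3-x->q3 q3-y->q5 q4-x->q6 q4-y->q4 q5-x->q3 q5-y->q7 q6-x->q3 q6-y->q8 q7-x->q9 q7-y->q7 q8-x->q10 q8-y->q8 q9-x->q3 q9-y->q11 q10-x->q11 q10-y->q8 q11-x->q11 q11-y->q11

Run two small machines in parallel and take their product. The first has 3 states tracking partial matches of the forbidden pattern `xx`; the second has 5 states tracking whether and how much of `yyxy` has been seen. A product state is a pair (one from each), accepting exactly when both do.
          x    y  
>  q0     q1   q2 
   q1     q3   q2 
   q2     q1   q4 
   q3     q3   q5 
   q4     q6   q4 
   q5     q3   q7 
   q6     q3   q8 
   q7     q9   q7 
 * q8    q10   q8 
   q9     q3  q11 
 * q10   q11   q8 
   q11   q11  q11 
(> = start, * = accepting)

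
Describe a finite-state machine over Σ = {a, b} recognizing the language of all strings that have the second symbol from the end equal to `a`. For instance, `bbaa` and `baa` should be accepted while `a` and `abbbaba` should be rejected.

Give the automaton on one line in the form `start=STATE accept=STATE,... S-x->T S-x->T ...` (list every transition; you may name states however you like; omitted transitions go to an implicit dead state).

A DFA must remember the last 2 symbols (since which symbol is second-to-last isn't known until the input ends). Use one state per possible window of the last ≤2 symbols; accept from those whose window starts with `a`.
        a   b  
>  s0   s1  s2 
   s1   s3  s4 
   s2   s5  s6 
 * s3   s3  s4 
 * s4   s5  s6 
   s5   s3  s4 
   s6   s5  s6 
(> = start, * = accepting)

start=s0 accept=s3,s4 s0-a->s1 s0-b->s2 s1-a->s3 s1-b->s4 s2-a->s5 s2-b->s6 s3-a->s3 s3-b->s4 s4-a->s5 s4-b->s6 s5-a->s3 s5-b->s4 s6-a->s5 s6-b->s6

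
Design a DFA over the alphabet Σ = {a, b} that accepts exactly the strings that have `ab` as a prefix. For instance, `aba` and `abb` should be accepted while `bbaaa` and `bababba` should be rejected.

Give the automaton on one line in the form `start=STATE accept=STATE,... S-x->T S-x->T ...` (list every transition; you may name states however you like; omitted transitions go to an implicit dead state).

Check the first 2 symbols one by one: S0 through S1 record how many have matched `ab` so far; any wrong symbol goes to the dead state S3. After all 2 match we enter the accepting sink S2.
4 states suffice.
        a   b  
>  S0   S1  S3 
   S1   S3  S2 
 * S2   S2  S2 
   S3   S3  S3 
(> = start, * = accepting)

start=S0 accept=S2 S0-a->S1 S0-b->S3 S1-a->S3 S1-b->S2 S2-a->S2 S2-b->S2 S3-a->S3 S3-b->S3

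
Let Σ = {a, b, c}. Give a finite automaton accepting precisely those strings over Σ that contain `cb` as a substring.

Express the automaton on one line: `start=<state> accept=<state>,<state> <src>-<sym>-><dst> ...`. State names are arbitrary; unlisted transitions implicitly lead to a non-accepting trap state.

Track how much of `cb` has been matched so far: state q0 is no progress, q2 is the absorbing accept state reached once `cb` has occurred. Intermediate states record partial matches; on a mismatch, fall back to the longest reusable overlap.
        a   b   c  
>  q0   q0  q0  q1 
   q1   q0  q2  q1 
 * q2   q2  q2  q2 
(> = start, * = accepting)

start=q0 accept=q2 q0-a->q0 q0-b->q0 q0-c->q1 q1-a->q0 q1-b->q2 q1-c->q1 q2-a->q2 q2-b->q2 q2-c->q2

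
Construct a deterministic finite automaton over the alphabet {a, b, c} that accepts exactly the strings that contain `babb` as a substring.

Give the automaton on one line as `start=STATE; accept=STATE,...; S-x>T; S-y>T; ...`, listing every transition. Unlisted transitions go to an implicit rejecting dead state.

Track how much of `babb` has been matched so far: state q0 is no progress, q4 is the absorbing accept state reached once `babb` has occurred. Intermediate states record partial matches; on a mismatch, fall back to the longest reusable overlap.
        a   b   c  
>  q0   q0  q1  q0 
   q1   q2  q1  q0 
   q2   q0  q3  q0 
   q3   q2  q4  q0 
 * q4   q4  q4  q4 
(> = start, * = accepting)

start=q0; accept=q4; q0-a>q0; q0-b>q1; q0-c>q0; q1-a>q2; q1-b>q1; q1-c>q0; q2-a>q0; q2-b>q3; q2-c>q0; q3-a>q2; q3-b>q4; q3-c>q0; q4-a>q4; q4-b>q4; q4-c>q4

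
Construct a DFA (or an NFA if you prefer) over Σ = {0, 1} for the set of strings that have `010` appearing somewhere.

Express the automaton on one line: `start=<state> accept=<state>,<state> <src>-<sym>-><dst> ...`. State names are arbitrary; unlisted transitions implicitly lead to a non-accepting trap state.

Track how much of `010` has been matched so far: state s0 is no progress, s3 is the absorbing accept state reached once `010` has occurred. Intermediate states record partial matches; on a mismatch, fall back to the longest reusable overlap.
        0   1  
>  s0   s1  s0 
   s1   s1  s2 
   s2   s3  s0 
 * s3   s3  s3 
(> = start, * = accepting)

start=s0 accept=s3 s0-0->s1 s0-1->s0 s1-0->s1 s1-1->s2 s2-0->s3 s2-1->s0 s3-0->s3 s3-1->s3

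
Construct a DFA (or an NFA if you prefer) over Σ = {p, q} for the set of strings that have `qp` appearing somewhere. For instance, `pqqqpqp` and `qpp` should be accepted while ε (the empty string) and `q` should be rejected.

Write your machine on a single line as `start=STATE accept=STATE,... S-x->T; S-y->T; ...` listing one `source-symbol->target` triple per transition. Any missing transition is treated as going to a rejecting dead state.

States s0..s1 record the length of the longest prefix of `qp` that matches the current input suffix. Reaching s2 means `qp` has been seen, and we stay there forever. Accept from s2.
With 3 states:
        p   q  
>  s0   s0  s1 
   s1   s2  s1 
 * s2   s2  s2 
(> = start, * = accepting)

start=s0; accept=s2; s0-p->s0; s0-q->s1; s1-p->s2; s1-q->s1; s2-p->s2; s2-q->s2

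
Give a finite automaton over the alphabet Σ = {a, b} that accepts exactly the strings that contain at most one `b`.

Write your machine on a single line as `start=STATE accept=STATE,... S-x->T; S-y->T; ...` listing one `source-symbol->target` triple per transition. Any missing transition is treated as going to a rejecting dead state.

start=q0; accept=q0,q1; q0-a->q0; q0-b->q1; q1-a->q1; q1-b->q2; q2-a->q2; q2-b->q2

Count `b`s, saturating at 2: state q0 means no `b` yet, q1 means one `b` seen, q2 means more than one. Each `b` increments (capped at q2); other symbols loop. Accept from {q0, q1}.
With 3 states:
        a   b  
>* q0   q0  q1 
 * q1   q1  q2 
   q2   q2  q2 
(> = start, * = accepting)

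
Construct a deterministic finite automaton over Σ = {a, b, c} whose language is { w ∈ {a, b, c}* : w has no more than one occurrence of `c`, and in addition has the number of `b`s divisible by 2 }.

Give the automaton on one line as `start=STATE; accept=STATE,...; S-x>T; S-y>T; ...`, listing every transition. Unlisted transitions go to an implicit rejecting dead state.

Run two small machines in parallel and take their product. One (3 states) tracks the count of `c`s, saturating at 2; the other (2 states) tracks the count of `b`s modulo 2. Each combined state is a pair, one component from each; accept when both components accept. Equivalent product states are then merged.
        a   b   c  
>* q0   q0  q1  q2 
   q1   q1  q0  q3 
 * q2   q2  q3  q4 
   q3   q3  q2  q4 
   q4   q4  q4  q4 
(> = start, * = accepting)

start=q0; accept=q0,q2; q0-a>q0; q0-b>q1; q0-c>q2; q1-a>q1; q1-b>q0; q1-c>q3; q2-a>q2; q2-b>q3; q2-c>q4; q3-a>q3; q3-b>q2; q3-c>q4; q4-a>q4; q4-b>q4; q4-c>q4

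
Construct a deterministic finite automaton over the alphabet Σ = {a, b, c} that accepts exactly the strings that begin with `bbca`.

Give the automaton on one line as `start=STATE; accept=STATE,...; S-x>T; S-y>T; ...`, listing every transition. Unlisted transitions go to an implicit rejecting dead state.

Walk along `bbca` while the input agrees: from s0 take `b` to s1, and so on. Any deviation drops to the rejecting sink s5. Once s4 is reached the prefix is confirmed and every continuation is accepted.
6 states suffice.
        a   b   c  
>  s0   s5  s1  s5 
   s1   s5  s2  s5 
   s2   s5  s5  s3 
   s3   s4  s5  s5 
 * s4   s4  s4  s4 
   s5   s5  s5  s5 
(> = start, * = accepting)

start=s0; accept=s4; s0-a>s5; s0-b>s1; s0-c>s5; s1-a>s5; s1-b>s2; s1-c>s5; s2-a>s5; s2-b>s5; s2-c>s3; s3-a>s4; s3-b>s5; s3-c>s5; s4-a>s4; s4-b>s4; s4-c>s4; s5-a>s5; s5-b>s5; s5-c>s5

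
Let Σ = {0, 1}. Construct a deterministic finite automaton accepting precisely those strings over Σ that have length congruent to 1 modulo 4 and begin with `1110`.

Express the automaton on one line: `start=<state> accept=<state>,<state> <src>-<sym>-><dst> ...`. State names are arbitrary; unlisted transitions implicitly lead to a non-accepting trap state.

Run two small machines in parallel and take their product. One (4 states) tracks the input length modulo 4; the other (6 states) tracks whether the input so far still matches the prefix `1110`. Each combined state is a pair, one component from each; accept when both components accept.
12 states suffice.
          0    1  
>  s0     s1   s2 
   s1     s3   s3 
   s2     s3   s4 
   s3     s5   s5 
   s4     s5   s6 
   s5     s7   s7 
   s6     s8   s7 
   s7     s1   s1 
   s8     s9   s9 
 * s9    s10  s10 
   s10   s11  s11 
   s11    s8   s8 
(> = start, * = accepting)

start=s0 accept=s9 s0-0->s1 s0-1->s2 s1-0->s3 s1-1->s3 s2-0->s3 s2-1->s4 s3-0->s5 s3-1->s5 s4-0->s5 s4-1->s6 s5-0->s7 s5-1->s7 s6-0->s8 s6-1->s7 s7-0->s1 s7-1->s1 s8-0->s9 s8-1->s9 s9-0->s10 s9-1->s10 s10-0->s11 s10-1->s11 s11-0->s8 s11-1->s8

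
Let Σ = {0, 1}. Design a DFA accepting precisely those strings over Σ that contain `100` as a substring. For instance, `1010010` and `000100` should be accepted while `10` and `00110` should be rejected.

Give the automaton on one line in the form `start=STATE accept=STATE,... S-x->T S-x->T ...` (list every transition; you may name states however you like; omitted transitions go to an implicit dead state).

States q0..q2 record the length of the longest prefix of `100` that matches the current input suffix. Reaching q3 means `100` has been seen, and we stay there forever. Accept from q3.
        0   1  
>  q0   q0  q1 
   q1   q2  q1 
   q2   q3  q1 
 * q3   q3  q3 
(> = start, * = accepting)

start=q0 accept=q3 q0-0->q0 q0-1->q1 q1-0->q2 q1-1->q1 q2-0->q3 q2-1->q1 q3-0->q3 q3-1->q3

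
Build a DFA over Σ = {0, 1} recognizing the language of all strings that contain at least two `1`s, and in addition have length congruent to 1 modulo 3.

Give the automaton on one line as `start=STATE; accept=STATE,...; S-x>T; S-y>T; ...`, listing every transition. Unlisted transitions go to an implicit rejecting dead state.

Build one automaton per condition and run them in lockstep. One (4 states) tracks the count of `1`s, saturating at 3; the other (3 states) tracks the input length modulo 3. Each combined state is a pair, one component from each; accept when both components accept. Equivalent product states are then merged.
With 9 states:
        0   1  
>  S0   S1  S2 
   S1   S3  S4 
   S2   S4  S5 
   S3   S0  S6 
   S4   S6  S7 
   S5   S7  S7 
   S6   S2  S8 
   S7   S8  S8 
 * S8   S5  S5 
(> = start, * = accepting)

start=S0; accept=S8; S0-0>S1; S0-1>S2; S1-0>S3; S1-1>S4; S2-0>S4; S2-1>S5; S3-0>S0; S3-1>S6; S4-0>S6; S4-1>S7; S5-0>S7; S5-1>S7; S6-0>S2; S6-1>S8; S7-0>S8; S7-1>S8; S8-0>S5; S8-1>S5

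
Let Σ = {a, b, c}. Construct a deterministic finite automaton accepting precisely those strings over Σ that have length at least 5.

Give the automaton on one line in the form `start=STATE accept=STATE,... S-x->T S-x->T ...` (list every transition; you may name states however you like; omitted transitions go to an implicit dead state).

start=S0 accept=S5,S6 S0-a->S1 S0-b->S1 S0-c->S1 S1-a->S2 S1-b->S2 S1-c->S2 S2-a->S3 S2-b->S3 S2-c->S3 S3-a->S4 S3-b->S4 S3-c->S4 S4-a->S5 S4-b->S5 S4-c->S5 S5-a->S6 S5-b->S6 S5-c->S6 S6-a->S6 S6-b->S6 S6-c->S6

We only need to distinguish lengths 0, 1, …, 5, and '>5'. Chain S0 → S1 → S2 → S3 → S4 → S5 → S6 on every symbol, with S6 looping. Accepting states: {S5, S6}.
With 7 states:
        a   b   c  
>  S0   S1  S1  S1 
   S1   S2  S2  S2 
   S2   S3  S3  S3 
   S3   S4  S4  S4 
   S4   S5  S5  S5 
 * S5   S6  S6  S6 
 * S6   S6  S6  S6 
(> = start, * = accepting)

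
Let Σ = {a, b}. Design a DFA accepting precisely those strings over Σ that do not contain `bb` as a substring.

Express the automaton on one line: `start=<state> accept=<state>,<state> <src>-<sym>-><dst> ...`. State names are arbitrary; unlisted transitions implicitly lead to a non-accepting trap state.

Track partial matches of the forbidden pattern `bb`. State q2 is a dead state reached once `bb` has occurred; every other state accepts. q0 means no part of `bb` is currently matched.
With 3 states:
        a   b  
>* q0   q0  q1 
 * q1   q0  q2 
   q2   q2  q2 
(> = start, * = accepting)

start=q0 accept=q0,q1 q0-a->q0 q0-b->q1 q1-a->q0 q1-b->q2 q2-a->q2 q2-b->q2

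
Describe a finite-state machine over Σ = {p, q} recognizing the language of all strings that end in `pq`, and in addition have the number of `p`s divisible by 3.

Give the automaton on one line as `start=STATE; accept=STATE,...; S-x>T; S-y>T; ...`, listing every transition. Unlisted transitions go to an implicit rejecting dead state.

start=s0; accept=s4; s0-p>s1; s0-q>s0; s1-p>s2; s1-q>s1; s2-p>s3; s2-q>s2; s3-p>s1; s3-q>s4; s4-p>s1; s4-q>s0

Build one automaton per condition and run them in lockstep. The first has 3 states tracking how much of the suffix `pq` has currently been matched; the second has 3 states tracking the count of `p`s modulo 3. A product state is a pair (one from each), accepting exactly when both do. After merging equivalent states the machine shrinks.
With 5 states:
        p   q  
>  s0   s1  s0 
   s1   s2  s1 
   s2   s3  s2 
   s3   s1  s4 
 * s4   s1  s0 
(> = start, * = accepting)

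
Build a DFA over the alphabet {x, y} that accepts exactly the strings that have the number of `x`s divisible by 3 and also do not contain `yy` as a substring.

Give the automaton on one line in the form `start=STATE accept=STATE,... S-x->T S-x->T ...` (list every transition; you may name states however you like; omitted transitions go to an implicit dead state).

start=q0 accept=q0,q2 q0-x->q1 q0-y->q2 q1-x->q3 q1-y->q4 q2-x->q1 q2-y->q5 q3-x->q0 q3-y->q6 q4-x->q3 q4-y->q7 q5-x->q7 q5-y->q5 q6-x->q0 q6-y->q8 q7-x->q8 q7-y->q7 q8-x->q5 q8-y->q8

Run two small machines in parallel and take their product. The first has 3 states tracking the count of `x`s modulo 3; the second has 3 states tracking partial matches of the forbidden pattern `yy`. A product state is a pair (one from each), accepting exactly when both do.
        x   y  
>* q0   q1  q2 
   q1   q3  q4 
 * q2   q1  q5 
   q3   q0  q6 
   q4   q3  q7 
   q5   q7  q5 
   q6   q0  q8 
   q7   q8  q7 
   q8   q5  q8 
(> = start, * = accepting)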